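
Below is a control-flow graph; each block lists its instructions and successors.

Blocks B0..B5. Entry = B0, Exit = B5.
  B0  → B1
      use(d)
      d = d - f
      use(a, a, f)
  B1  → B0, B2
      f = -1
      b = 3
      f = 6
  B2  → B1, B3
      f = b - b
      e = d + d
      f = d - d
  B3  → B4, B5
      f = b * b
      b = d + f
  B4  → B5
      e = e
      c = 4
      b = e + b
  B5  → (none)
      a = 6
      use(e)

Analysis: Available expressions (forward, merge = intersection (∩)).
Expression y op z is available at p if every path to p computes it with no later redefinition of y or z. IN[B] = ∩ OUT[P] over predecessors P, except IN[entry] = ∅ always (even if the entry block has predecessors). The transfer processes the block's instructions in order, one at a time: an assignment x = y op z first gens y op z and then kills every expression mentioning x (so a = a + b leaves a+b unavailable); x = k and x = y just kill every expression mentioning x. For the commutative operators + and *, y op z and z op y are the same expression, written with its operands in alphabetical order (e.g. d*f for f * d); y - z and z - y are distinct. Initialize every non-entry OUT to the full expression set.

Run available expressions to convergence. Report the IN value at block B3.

Per-block solution:
  B0:   IN={}   OUT={}
  B1:   IN={}   OUT={}
  B2:   IN={}   OUT={b-b, d+d, d-d}
  B3:   IN={b-b, d+d, d-d}   OUT={d+d, d+f, d-d}
  B4:   IN={d+d, d+f, d-d}   OUT={d+d, d+f, d-d}
  B5:   IN={d+d, d+f, d-d}   OUT={d+d, d+f, d-d}

Merge at B3: IN[B3] = OUT[B2] = {b-b, d+d, d-d}

Answer: {b-b, d+d, d-d}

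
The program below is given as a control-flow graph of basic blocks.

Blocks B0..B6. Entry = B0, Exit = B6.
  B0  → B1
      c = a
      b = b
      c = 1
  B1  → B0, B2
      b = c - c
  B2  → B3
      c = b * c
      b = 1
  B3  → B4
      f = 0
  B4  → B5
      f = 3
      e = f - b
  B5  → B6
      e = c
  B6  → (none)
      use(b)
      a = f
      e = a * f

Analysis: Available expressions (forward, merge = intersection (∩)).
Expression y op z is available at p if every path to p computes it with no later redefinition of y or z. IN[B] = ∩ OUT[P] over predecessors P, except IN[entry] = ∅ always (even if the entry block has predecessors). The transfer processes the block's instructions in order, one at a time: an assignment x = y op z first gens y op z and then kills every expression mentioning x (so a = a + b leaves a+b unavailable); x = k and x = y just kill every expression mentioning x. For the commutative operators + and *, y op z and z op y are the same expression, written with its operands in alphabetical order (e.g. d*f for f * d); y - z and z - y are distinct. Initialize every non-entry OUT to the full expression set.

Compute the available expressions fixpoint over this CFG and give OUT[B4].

Answer: {f-b}

Trace:
Fixpoint table:
  B0: | IN={} | OUT={}
  B1: | IN={} | OUT={c-c}
  B2: | IN={c-c} | OUT={}
  B3: | IN={} | OUT={}
  B4: | IN={} | OUT={f-b}
  B5: | IN={f-b} | OUT={f-b}
  B6: | IN={f-b} | OUT={a*f, f-b}

Merge at B4: IN[B4] = OUT[B3] = {}
Applying B4's transfer function to that IN value gives OUT[B4] (row B4 above).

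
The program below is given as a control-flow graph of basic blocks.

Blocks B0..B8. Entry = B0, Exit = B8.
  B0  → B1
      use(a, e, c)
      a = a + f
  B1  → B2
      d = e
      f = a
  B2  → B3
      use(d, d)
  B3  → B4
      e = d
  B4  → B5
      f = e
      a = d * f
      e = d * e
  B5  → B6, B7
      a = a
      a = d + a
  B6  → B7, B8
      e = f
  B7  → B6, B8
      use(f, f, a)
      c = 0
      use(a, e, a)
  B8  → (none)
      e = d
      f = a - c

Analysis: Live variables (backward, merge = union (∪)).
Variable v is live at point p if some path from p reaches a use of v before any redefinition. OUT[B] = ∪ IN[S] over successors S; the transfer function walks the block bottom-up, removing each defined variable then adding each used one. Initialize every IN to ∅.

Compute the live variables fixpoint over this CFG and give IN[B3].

Answer: {c, d}

Trace:
Converged values:
  B0: | IN={a, c, e, f} | OUT={a, c, e}
  B1: | IN={a, c, e} | OUT={c, d}
  B2: | IN={c, d} | OUT={c, d}
  B3: | IN={c, d} | OUT={c, d, e}
  B4: | IN={c, d, e} | OUT={a, c, d, e, f}
  B5: | IN={a, c, d, e, f} | OUT={a, c, d, e, f}
  B6: | IN={a, c, d, f} | OUT={a, c, d, e, f}
  B7: | IN={a, d, e, f} | OUT={a, c, d, f}
  B8: | IN={a, c, d} | OUT={}

Merge at B3: OUT[B3] = IN[B4] = {c, d, e}
Applying B3's transfer function to that OUT value gives IN[B3] (row B3 above).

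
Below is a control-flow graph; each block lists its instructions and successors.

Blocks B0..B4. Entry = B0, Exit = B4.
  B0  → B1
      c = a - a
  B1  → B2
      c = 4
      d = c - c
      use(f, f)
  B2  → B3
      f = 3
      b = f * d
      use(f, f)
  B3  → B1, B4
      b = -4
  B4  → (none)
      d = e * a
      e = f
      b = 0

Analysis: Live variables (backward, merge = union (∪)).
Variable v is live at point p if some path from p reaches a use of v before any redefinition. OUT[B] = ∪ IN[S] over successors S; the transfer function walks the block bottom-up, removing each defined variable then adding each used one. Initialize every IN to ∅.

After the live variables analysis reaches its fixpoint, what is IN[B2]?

Converged values:
  B0:  IN={a, e, f}  OUT={a, e, f}
  B1:  IN={a, e, f}  OUT={a, d, e}
  B2:  IN={a, d, e}  OUT={a, e, f}
  B3:  IN={a, e, f}  OUT={a, e, f}
  B4:  IN={a, e, f}  OUT={}

Merge at B2: OUT[B2] = IN[B3] = {a, e, f}
Applying B2's transfer function to that OUT value gives IN[B2] (row B2 above).

Answer: {a, d, e}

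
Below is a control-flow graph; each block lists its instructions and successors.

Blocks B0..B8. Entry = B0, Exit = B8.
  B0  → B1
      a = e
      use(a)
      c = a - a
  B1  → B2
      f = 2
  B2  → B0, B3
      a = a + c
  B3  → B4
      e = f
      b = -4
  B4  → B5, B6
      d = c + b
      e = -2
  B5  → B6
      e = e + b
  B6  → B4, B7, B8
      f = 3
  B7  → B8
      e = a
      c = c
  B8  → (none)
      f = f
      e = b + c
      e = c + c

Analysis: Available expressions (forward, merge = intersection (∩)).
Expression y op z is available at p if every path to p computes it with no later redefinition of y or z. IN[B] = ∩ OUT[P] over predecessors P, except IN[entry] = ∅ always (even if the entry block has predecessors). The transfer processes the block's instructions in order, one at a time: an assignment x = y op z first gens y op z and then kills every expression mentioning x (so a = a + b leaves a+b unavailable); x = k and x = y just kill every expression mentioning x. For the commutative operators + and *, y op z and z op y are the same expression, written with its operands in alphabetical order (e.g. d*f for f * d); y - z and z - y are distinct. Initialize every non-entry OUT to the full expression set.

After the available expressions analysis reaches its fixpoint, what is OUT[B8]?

Fixpoint table:
  B0: | IN={} | OUT={a-a}
  B1: | IN={a-a} | OUT={a-a}
  B2: | IN={a-a} | OUT={}
  B3: | IN={} | OUT={}
  B4: | IN={} | OUT={b+c}
  B5: | IN={b+c} | OUT={b+c}
  B6: | IN={b+c} | OUT={b+c}
  B7: | IN={b+c} | OUT={}
  B8: | IN={} | OUT={b+c, c+c}

Merge at B8: IN[B8] = OUT[B6] ∩ OUT[B7] = {}
Applying B8's transfer function to that IN value gives OUT[B8] (row B8 above).

Answer: {b+c, c+c}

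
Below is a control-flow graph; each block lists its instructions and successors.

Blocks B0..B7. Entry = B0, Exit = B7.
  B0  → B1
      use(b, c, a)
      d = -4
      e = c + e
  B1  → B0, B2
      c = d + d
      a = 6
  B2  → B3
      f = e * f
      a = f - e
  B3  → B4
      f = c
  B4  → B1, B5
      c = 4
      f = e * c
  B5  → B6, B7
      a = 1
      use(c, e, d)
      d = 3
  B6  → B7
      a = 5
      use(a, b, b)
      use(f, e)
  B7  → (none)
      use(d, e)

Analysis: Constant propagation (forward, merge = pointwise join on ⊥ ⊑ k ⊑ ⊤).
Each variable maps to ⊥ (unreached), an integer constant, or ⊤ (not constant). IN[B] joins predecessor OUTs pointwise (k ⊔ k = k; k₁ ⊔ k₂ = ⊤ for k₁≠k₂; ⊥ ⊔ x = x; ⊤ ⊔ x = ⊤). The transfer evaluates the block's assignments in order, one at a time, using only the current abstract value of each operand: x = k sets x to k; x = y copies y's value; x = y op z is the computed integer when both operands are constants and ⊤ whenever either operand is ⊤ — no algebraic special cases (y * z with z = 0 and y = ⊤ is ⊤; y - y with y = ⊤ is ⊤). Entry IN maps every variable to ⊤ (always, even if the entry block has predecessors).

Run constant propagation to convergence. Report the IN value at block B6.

Answer: {a: 1, b: ⊤, c: 4, d: 3, e: ⊤, f: ⊤}

Derivation:
Converged values:
  B0: | IN=(all ⊤) | OUT={d:-4; rest ⊤}
  B1: | IN={d:-4; rest ⊤} | OUT={a:6, c:-8, d:-4; rest ⊤}
  B2: | IN={a:6, c:-8, d:-4; rest ⊤} | OUT={c:-8, d:-4; rest ⊤}
  B3: | IN={c:-8, d:-4; rest ⊤} | OUT={c:-8, d:-4, f:-8; rest ⊤}
  B4: | IN={c:-8, d:-4, f:-8; rest ⊤} | OUT={c:4, d:-4; rest ⊤}
  B5: | IN={c:4, d:-4; rest ⊤} | OUT={a:1, c:4, d:3; rest ⊤}
  B6: | IN={a:1, c:4, d:3; rest ⊤} | OUT={a:5, c:4, d:3; rest ⊤}
  B7: | IN={c:4, d:3; rest ⊤} | OUT={c:4, d:3; rest ⊤}

Merge at B6: IN[B6] = OUT[B5] = {a: 1, b: ⊤, c: 4, d: 3, e: ⊤, f: ⊤}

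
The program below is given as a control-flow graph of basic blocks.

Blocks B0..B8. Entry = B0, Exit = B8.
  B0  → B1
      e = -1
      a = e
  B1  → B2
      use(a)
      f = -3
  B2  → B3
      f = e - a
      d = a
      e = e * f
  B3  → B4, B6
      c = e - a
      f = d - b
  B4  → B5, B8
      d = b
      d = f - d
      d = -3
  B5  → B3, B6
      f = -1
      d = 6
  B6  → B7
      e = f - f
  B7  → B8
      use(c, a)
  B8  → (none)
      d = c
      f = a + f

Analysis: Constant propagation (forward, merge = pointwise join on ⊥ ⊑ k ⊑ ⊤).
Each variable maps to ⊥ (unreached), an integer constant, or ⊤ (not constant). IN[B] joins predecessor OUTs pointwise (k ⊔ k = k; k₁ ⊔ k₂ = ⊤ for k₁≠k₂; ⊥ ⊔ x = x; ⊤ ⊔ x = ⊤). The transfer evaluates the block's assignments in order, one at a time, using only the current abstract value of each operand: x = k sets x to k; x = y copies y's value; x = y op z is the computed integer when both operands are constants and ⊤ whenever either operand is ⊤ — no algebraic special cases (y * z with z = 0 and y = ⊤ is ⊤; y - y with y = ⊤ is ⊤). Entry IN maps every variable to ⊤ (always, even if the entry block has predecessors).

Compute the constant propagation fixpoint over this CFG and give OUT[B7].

Answer: {a: -1, b: ⊤, c: 1, d: ⊤, e: ⊤, f: ⊤}

Derivation:
Per-block solution:
  B0:  IN=(all ⊤)  OUT={a:-1, e:-1; rest ⊤}
  B1:  IN={a:-1, e:-1; rest ⊤}  OUT={a:-1, e:-1, f:-3; rest ⊤}
  B2:  IN={a:-1, e:-1, f:-3; rest ⊤}  OUT={a:-1, d:-1, e:0, f:0; rest ⊤}
  B3:  IN={a:-1, e:0; rest ⊤}  OUT={a:-1, c:1, e:0; rest ⊤}
  B4:  IN={a:-1, c:1, e:0; rest ⊤}  OUT={a:-1, c:1, d:-3, e:0; rest ⊤}
  B5:  IN={a:-1, c:1, d:-3, e:0; rest ⊤}  OUT={a:-1, c:1, d:6, e:0, f:-1; rest ⊤}
  B6:  IN={a:-1, c:1, e:0; rest ⊤}  OUT={a:-1, c:1; rest ⊤}
  B7:  IN={a:-1, c:1; rest ⊤}  OUT={a:-1, c:1; rest ⊤}
  B8:  IN={a:-1, c:1; rest ⊤}  OUT={a:-1, c:1, d:1; rest ⊤}

Merge at B7: IN[B7] = OUT[B6] = {a: -1, b: ⊤, c: 1, d: ⊤, e: ⊤, f: ⊤}
Applying B7's transfer function to that IN value gives OUT[B7] (row B7 above).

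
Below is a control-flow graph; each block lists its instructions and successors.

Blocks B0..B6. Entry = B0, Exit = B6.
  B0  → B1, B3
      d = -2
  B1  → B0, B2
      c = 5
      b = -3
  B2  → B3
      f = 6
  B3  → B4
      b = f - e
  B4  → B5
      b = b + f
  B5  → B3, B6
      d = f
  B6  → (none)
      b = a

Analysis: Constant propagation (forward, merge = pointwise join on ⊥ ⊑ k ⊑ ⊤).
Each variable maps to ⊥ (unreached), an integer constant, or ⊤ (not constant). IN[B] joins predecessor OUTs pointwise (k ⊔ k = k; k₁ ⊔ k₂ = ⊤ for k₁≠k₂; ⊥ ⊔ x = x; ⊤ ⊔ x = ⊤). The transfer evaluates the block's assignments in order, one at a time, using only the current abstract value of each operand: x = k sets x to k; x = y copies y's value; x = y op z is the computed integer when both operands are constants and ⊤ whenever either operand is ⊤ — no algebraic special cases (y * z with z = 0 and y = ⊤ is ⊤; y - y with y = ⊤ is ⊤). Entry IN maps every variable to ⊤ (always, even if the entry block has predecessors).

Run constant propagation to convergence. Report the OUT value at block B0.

Per-block solution:
  B0: | IN=(all ⊤) | OUT={d:-2; rest ⊤}
  B1: | IN={d:-2; rest ⊤} | OUT={b:-3, c:5, d:-2; rest ⊤}
  B2: | IN={b:-3, c:5, d:-2; rest ⊤} | OUT={b:-3, c:5, d:-2, f:6; rest ⊤}
  B3: | IN=(all ⊤) | OUT=(all ⊤)
  B4: | IN=(all ⊤) | OUT=(all ⊤)
  B5: | IN=(all ⊤) | OUT=(all ⊤)
  B6: | IN=(all ⊤) | OUT=(all ⊤)

Merge at B0 (entry node, so the boundary value (all ⊤) is joined with the incoming edge(s)): IN[B0] = (all ⊤) ⊔ OUT[B1] = {a: ⊤, b: ⊤, c: ⊤, d: ⊤, e: ⊤, f: ⊤}
Applying B0's transfer function to that IN value gives OUT[B0] (row B0 above).

Answer: {a: ⊤, b: ⊤, c: ⊤, d: -2, e: ⊤, f: ⊤}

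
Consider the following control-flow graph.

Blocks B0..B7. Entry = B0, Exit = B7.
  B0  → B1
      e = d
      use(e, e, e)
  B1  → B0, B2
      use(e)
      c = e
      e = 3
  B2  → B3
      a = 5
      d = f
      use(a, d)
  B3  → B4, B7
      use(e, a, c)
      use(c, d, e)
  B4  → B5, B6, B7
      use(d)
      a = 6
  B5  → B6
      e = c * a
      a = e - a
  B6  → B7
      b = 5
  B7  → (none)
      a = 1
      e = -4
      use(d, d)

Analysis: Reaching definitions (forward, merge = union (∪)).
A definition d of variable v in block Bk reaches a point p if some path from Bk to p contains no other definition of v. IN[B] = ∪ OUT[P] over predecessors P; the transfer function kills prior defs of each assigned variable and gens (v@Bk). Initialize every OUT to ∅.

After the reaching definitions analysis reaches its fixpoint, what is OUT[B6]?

Answer: {a@B4, a@B5, b@B6, c@B1, d@B2, e@B1, e@B5}

Working:
Per-block solution:
  B0: | IN={c@B1, e@B1} | OUT={c@B1, e@B0}
  B1: | IN={c@B1, e@B0} | OUT={c@B1, e@B1}
  B2: | IN={c@B1, e@B1} | OUT={a@B2, c@B1, d@B2, e@B1}
  B3: | IN={a@B2, c@B1, d@B2, e@B1} | OUT={a@B2, c@B1, d@B2, e@B1}
  B4: | IN={a@B2, c@B1, d@B2, e@B1} | OUT={a@B4, c@B1, d@B2, e@B1}
  B5: | IN={a@B4, c@B1, d@B2, e@B1} | OUT={a@B5, c@B1, d@B2, e@B5}
  B6: | IN={a@B4, a@B5, c@B1, d@B2, e@B1, e@B5} | OUT={a@B4, a@B5, b@B6, c@B1, d@B2, e@B1, e@B5}
  B7: | IN={a@B2, a@B4, a@B5, b@B6, c@B1, d@B2, e@B1, e@B5} | OUT={a@B7, b@B6, c@B1, d@B2, e@B7}

Merge at B6: IN[B6] = OUT[B4] ⊔ OUT[B5] = {a@B4, a@B5, c@B1, d@B2, e@B1, e@B5}
Applying B6's transfer function to that IN value gives OUT[B6] (row B6 above).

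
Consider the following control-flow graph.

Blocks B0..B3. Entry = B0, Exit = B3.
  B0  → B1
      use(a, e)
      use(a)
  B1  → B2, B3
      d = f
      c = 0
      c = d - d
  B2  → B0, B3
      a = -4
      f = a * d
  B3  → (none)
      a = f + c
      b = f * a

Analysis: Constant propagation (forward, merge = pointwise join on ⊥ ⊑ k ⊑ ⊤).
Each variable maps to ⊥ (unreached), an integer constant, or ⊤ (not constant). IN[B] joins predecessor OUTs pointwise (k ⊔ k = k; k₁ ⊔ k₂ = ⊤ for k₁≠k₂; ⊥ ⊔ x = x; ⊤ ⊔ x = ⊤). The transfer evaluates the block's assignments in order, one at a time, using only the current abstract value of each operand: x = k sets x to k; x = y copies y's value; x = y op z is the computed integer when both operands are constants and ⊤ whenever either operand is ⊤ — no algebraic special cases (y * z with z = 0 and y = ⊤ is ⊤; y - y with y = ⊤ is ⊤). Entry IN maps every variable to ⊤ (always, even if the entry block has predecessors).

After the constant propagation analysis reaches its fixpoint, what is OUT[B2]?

Per-block solution:
  B0:  IN=(all ⊤)  OUT=(all ⊤)
  B1:  IN=(all ⊤)  OUT=(all ⊤)
  B2:  IN=(all ⊤)  OUT={a:-4; rest ⊤}
  B3:  IN=(all ⊤)  OUT=(all ⊤)

Merge at B2: IN[B2] = OUT[B1] = {a: ⊤, b: ⊤, c: ⊤, d: ⊤, e: ⊤, f: ⊤}
Applying B2's transfer function to that IN value gives OUT[B2] (row B2 above).

Answer: {a: -4, b: ⊤, c: ⊤, d: ⊤, e: ⊤, f: ⊤}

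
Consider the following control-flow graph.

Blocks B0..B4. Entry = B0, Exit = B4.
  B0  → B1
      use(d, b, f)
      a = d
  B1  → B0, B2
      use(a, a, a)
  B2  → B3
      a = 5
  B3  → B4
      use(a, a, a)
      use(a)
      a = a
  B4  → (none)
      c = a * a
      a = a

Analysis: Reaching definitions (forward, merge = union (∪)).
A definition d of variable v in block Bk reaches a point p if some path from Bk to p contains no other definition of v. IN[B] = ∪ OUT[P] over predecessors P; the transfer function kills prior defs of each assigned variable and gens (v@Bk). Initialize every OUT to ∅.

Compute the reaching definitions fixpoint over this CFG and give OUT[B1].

Per-block solution:
  B0:   IN={a@B0}   OUT={a@B0}
  B1:   IN={a@B0}   OUT={a@B0}
  B2:   IN={a@B0}   OUT={a@B2}
  B3:   IN={a@B2}   OUT={a@B3}
  B4:   IN={a@B3}   OUT={a@B4, c@B4}

Merge at B1: IN[B1] = OUT[B0] = {a@B0}
Applying B1's transfer function to that IN value gives OUT[B1] (row B1 above).

Answer: {a@B0}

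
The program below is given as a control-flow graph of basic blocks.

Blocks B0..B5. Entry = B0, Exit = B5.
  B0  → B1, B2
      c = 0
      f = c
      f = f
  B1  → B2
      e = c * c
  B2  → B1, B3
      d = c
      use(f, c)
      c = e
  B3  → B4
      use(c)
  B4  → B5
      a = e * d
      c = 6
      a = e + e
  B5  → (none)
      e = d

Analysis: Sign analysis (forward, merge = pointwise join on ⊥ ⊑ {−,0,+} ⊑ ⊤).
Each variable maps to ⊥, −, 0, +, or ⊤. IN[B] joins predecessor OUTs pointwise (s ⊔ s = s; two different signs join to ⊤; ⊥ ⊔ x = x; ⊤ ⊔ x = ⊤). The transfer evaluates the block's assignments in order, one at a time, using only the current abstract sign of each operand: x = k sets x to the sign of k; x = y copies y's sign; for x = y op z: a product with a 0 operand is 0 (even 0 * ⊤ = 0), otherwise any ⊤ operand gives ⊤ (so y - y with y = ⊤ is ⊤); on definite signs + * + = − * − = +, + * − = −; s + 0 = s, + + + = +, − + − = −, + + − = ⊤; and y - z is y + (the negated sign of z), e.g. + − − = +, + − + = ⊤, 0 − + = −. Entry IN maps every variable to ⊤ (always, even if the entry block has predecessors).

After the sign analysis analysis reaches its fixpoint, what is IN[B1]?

Fixpoint table:
  B0: | IN=(all ⊤) | OUT={c:0, f:0; rest ⊤}
  B1: | IN={f:0; rest ⊤} | OUT={f:0; rest ⊤}
  B2: | IN={f:0; rest ⊤} | OUT={f:0; rest ⊤}
  B3: | IN={f:0; rest ⊤} | OUT={f:0; rest ⊤}
  B4: | IN={f:0; rest ⊤} | OUT={c:+, f:0; rest ⊤}
  B5: | IN={c:+, f:0; rest ⊤} | OUT={c:+, f:0; rest ⊤}

Merge at B1: IN[B1] = OUT[B0] ⊔ OUT[B2] = {a: ⊤, b: ⊤, c: ⊤, d: ⊤, e: ⊤, f: 0}

Answer: {a: ⊤, b: ⊤, c: ⊤, d: ⊤, e: ⊤, f: 0}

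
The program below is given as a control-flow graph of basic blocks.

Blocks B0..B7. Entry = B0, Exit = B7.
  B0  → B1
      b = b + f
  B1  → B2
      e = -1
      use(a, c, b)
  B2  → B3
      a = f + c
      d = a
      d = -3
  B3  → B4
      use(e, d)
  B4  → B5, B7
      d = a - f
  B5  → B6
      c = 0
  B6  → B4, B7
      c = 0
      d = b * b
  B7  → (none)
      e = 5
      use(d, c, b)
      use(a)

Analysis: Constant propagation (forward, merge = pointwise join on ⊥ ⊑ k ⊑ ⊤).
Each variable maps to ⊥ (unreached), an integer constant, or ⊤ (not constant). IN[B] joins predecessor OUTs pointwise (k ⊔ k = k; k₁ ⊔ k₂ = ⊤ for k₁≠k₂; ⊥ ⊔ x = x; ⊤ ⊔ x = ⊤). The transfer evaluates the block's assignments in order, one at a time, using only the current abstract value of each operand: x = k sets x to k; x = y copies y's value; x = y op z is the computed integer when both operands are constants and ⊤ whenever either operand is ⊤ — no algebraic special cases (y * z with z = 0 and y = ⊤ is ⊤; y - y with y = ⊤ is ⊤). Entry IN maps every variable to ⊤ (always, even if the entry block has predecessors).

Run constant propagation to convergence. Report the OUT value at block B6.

Answer: {a: ⊤, b: ⊤, c: 0, d: ⊤, e: -1, f: ⊤}

Trace:
Converged values:
  B0:   IN=(all ⊤)   OUT=(all ⊤)
  B1:   IN=(all ⊤)   OUT={e:-1; rest ⊤}
  B2:   IN={e:-1; rest ⊤}   OUT={d:-3, e:-1; rest ⊤}
  B3:   IN={d:-3, e:-1; rest ⊤}   OUT={d:-3, e:-1; rest ⊤}
  B4:   IN={e:-1; rest ⊤}   OUT={e:-1; rest ⊤}
  B5:   IN={e:-1; rest ⊤}   OUT={c:0, e:-1; rest ⊤}
  B6:   IN={c:0, e:-1; rest ⊤}   OUT={c:0, e:-1; rest ⊤}
  B7:   IN={e:-1; rest ⊤}   OUT={e:5; rest ⊤}

Merge at B6: IN[B6] = OUT[B5] = {a: ⊤, b: ⊤, c: 0, d: ⊤, e: -1, f: ⊤}
Applying B6's transfer function to that IN value gives OUT[B6] (row B6 above).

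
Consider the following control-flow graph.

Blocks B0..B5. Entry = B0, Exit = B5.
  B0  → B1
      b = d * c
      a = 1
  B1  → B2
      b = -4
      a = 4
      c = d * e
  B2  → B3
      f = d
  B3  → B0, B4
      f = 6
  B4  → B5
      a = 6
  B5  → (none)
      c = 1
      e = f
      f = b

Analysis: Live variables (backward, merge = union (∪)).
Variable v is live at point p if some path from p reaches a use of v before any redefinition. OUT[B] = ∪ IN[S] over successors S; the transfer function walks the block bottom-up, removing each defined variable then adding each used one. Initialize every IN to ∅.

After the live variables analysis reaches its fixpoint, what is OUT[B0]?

Answer: {d, e}

Derivation:
Converged values:
  B0:   IN={c, d, e}   OUT={d, e}
  B1:   IN={d, e}   OUT={b, c, d, e}
  B2:   IN={b, c, d, e}   OUT={b, c, d, e}
  B3:   IN={b, c, d, e}   OUT={b, c, d, e, f}
  B4:   IN={b, f}   OUT={b, f}
  B5:   IN={b, f}   OUT={}

Merge at B0: OUT[B0] = IN[B1] = {d, e}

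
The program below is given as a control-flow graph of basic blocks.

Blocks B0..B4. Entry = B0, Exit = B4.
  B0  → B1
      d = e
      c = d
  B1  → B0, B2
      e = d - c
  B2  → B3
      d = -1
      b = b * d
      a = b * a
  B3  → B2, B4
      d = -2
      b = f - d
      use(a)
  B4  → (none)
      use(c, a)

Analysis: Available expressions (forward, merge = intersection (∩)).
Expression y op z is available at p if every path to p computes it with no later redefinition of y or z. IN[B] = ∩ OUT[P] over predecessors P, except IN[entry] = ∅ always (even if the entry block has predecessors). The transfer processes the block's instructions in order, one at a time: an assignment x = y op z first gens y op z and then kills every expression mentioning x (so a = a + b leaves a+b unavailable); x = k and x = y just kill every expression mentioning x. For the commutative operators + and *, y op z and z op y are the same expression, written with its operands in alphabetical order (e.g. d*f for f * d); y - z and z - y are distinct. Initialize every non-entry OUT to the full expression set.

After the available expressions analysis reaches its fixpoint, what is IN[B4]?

Answer: {f-d}

Derivation:
Per-block solution:
  B0: | IN={} | OUT={}
  B1: | IN={} | OUT={d-c}
  B2: | IN={} | OUT={}
  B3: | IN={} | OUT={f-d}
  B4: | IN={f-d} | OUT={f-d}

Merge at B4: IN[B4] = OUT[B3] = {f-d}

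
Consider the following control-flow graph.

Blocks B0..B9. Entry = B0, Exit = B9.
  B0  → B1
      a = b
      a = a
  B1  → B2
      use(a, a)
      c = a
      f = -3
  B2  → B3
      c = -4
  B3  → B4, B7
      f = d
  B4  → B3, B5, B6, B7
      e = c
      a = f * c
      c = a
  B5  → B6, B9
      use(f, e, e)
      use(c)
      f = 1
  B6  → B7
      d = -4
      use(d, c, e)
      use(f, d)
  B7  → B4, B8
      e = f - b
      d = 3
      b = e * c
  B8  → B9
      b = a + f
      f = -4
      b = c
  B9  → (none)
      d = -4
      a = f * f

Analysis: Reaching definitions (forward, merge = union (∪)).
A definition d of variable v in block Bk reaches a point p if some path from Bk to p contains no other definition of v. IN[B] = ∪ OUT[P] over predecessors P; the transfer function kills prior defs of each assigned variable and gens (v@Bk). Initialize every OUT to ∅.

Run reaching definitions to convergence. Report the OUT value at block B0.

Fixpoint table:
  B0:   IN={}   OUT={a@B0}
  B1:   IN={a@B0}   OUT={a@B0, c@B1, f@B1}
  B2:   IN={a@B0, c@B1, f@B1}   OUT={a@B0, c@B2, f@B1}
  B3:   IN={a@B0, a@B4, b@B7, c@B2, c@B4, d@B7, e@B4, f@B1, f@B3, f@B5}   OUT={a@B0, a@B4, b@B7, c@B2, c@B4, d@B7, e@B4, f@B3}
  B4:   IN={a@B0, a@B4, b@B7, c@B2, c@B4, d@B7, e@B4, e@B7, f@B3, f@B5}   OUT={a@B4, b@B7, c@B4, d@B7, e@B4, f@B3, f@B5}
  B5:   IN={a@B4, b@B7, c@B4, d@B7, e@B4, f@B3, f@B5}   OUT={a@B4, b@B7, c@B4, d@B7, e@B4, f@B5}
  B6:   IN={a@B4, b@B7, c@B4, d@B7, e@B4, f@B3, f@B5}   OUT={a@B4, b@B7, c@B4, d@B6, e@B4, f@B3, f@B5}
  B7:   IN={a@B0, a@B4, b@B7, c@B2, c@B4, d@B6, d@B7, e@B4, f@B3, f@B5}   OUT={a@B0, a@B4, b@B7, c@B2, c@B4, d@B7, e@B7, f@B3, f@B5}
  B8:   IN={a@B0, a@B4, b@B7, c@B2, c@B4, d@B7, e@B7, f@B3, f@B5}   OUT={a@B0, a@B4, b@B8, c@B2, c@B4, d@B7, e@B7, f@B8}
  B9:   IN={a@B0, a@B4, b@B7, b@B8, c@B2, c@B4, d@B7, e@B4, e@B7, f@B5, f@B8}   OUT={a@B9, b@B7, b@B8, c@B2, c@B4, d@B9, e@B4, e@B7, f@B5, f@B8}

B0 is the boundary node: IN[B0] = {}
Applying B0's transfer function to that IN value gives OUT[B0] (row B0 above).

Answer: {a@B0}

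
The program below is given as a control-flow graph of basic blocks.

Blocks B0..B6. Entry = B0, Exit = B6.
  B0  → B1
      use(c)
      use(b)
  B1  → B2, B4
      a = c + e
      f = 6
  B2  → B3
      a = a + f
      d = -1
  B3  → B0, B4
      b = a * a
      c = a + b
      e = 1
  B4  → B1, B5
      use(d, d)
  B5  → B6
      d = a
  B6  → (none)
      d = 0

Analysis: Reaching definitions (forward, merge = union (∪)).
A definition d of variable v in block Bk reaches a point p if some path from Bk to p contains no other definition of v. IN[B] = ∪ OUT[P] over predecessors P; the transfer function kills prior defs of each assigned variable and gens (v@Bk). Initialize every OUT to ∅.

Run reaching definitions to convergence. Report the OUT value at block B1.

Answer: {a@B1, b@B3, c@B3, d@B2, e@B3, f@B1}

Working:
Per-block solution:
  B0:   IN={a@B2, b@B3, c@B3, d@B2, e@B3, f@B1}   OUT={a@B2, b@B3, c@B3, d@B2, e@B3, f@B1}
  B1:   IN={a@B1, a@B2, b@B3, c@B3, d@B2, e@B3, f@B1}   OUT={a@B1, b@B3, c@B3, d@B2, e@B3, f@B1}
  B2:   IN={a@B1, b@B3, c@B3, d@B2, e@B3, f@B1}   OUT={a@B2, b@B3, c@B3, d@B2, e@B3, f@B1}
  B3:   IN={a@B2, b@B3, c@B3, d@B2, e@B3, f@B1}   OUT={a@B2, b@B3, c@B3, d@B2, e@B3, f@B1}
  B4:   IN={a@B1, a@B2, b@B3, c@B3, d@B2, e@B3, f@B1}   OUT={a@B1, a@B2, b@B3, c@B3, d@B2, e@B3, f@B1}
  B5:   IN={a@B1, a@B2, b@B3, c@B3, d@B2, e@B3, f@B1}   OUT={a@B1, a@B2, b@B3, c@B3, d@B5, e@B3, f@B1}
  B6:   IN={a@B1, a@B2, b@B3, c@B3, d@B5, e@B3, f@B1}   OUT={a@B1, a@B2, b@B3, c@B3, d@B6, e@B3, f@B1}

Merge at B1: IN[B1] = OUT[B0] ⊔ OUT[B4] = {a@B1, a@B2, b@B3, c@B3, d@B2, e@B3, f@B1}
Applying B1's transfer function to that IN value gives OUT[B1] (row B1 above).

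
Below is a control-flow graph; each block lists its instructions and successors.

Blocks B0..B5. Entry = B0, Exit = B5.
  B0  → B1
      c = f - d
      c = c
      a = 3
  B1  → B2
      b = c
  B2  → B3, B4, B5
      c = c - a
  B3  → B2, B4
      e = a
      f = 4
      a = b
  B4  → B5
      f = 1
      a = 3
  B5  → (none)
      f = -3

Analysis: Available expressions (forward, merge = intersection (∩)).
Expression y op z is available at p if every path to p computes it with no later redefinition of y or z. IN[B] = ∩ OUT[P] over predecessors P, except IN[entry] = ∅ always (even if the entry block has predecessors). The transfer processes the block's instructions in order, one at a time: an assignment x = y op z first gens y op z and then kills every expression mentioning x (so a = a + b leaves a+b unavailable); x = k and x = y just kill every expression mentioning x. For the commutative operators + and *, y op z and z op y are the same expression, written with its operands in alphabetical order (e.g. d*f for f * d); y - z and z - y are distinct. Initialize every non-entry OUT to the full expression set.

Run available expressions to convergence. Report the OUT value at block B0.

Per-block solution:
  B0: | IN={} | OUT={f-d}
  B1: | IN={f-d} | OUT={f-d}
  B2: | IN={} | OUT={}
  B3: | IN={} | OUT={}
  B4: | IN={} | OUT={}
  B5: | IN={} | OUT={}

B0 is the boundary node: IN[B0] = {}
Applying B0's transfer function to that IN value gives OUT[B0] (row B0 above).

Answer: {f-d}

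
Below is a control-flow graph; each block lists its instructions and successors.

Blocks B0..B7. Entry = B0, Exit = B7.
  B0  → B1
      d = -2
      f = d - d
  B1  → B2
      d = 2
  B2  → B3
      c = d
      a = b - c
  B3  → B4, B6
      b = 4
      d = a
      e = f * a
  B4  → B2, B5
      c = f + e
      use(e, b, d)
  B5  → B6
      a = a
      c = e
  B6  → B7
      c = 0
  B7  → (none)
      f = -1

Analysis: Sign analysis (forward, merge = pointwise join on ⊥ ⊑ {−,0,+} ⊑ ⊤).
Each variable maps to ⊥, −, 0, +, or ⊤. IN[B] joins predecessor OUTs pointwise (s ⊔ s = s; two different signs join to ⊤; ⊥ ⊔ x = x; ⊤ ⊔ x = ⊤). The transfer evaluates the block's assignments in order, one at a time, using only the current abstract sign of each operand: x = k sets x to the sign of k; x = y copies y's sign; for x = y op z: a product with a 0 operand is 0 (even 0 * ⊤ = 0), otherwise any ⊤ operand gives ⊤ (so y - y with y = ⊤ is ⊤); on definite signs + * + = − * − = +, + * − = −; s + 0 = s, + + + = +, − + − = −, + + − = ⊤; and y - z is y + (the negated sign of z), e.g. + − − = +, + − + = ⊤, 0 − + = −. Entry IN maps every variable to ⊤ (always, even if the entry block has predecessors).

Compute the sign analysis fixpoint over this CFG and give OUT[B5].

Per-block solution:
  B0:   IN=(all ⊤)   OUT={d:-; rest ⊤}
  B1:   IN={d:-; rest ⊤}   OUT={d:+; rest ⊤}
  B2:   IN=(all ⊤)   OUT=(all ⊤)
  B3:   IN=(all ⊤)   OUT={b:+; rest ⊤}
  B4:   IN={b:+; rest ⊤}   OUT={b:+; rest ⊤}
  B5:   IN={b:+; rest ⊤}   OUT={b:+; rest ⊤}
  B6:   IN={b:+; rest ⊤}   OUT={b:+, c:0; rest ⊤}
  B7:   IN={b:+, c:0; rest ⊤}   OUT={b:+, c:0, f:-; rest ⊤}

Merge at B5: IN[B5] = OUT[B4] = {a: ⊤, b: +, c: ⊤, d: ⊤, e: ⊤, f: ⊤}
Applying B5's transfer function to that IN value gives OUT[B5] (row B5 above).

Answer: {a: ⊤, b: +, c: ⊤, d: ⊤, e: ⊤, f: ⊤}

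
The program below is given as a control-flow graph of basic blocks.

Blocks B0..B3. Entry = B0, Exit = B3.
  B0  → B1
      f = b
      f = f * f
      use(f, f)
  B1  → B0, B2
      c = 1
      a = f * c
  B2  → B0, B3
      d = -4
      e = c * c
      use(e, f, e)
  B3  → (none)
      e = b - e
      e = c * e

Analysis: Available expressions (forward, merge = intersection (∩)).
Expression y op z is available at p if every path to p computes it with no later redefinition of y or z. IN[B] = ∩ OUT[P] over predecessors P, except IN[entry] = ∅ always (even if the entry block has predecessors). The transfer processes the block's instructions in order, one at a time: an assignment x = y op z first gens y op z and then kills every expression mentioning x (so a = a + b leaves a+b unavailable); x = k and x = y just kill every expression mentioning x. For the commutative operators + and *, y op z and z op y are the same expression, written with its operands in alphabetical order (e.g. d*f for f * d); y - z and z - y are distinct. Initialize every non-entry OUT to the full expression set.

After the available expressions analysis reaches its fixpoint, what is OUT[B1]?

Answer: {c*f}

Trace:
Converged values:
  B0:  IN={}  OUT={}
  B1:  IN={}  OUT={c*f}
  B2:  IN={c*f}  OUT={c*c, c*f}
  B3:  IN={c*c, c*f}  OUT={c*c, c*f}

Merge at B1: IN[B1] = OUT[B0] = {}
Applying B1's transfer function to that IN value gives OUT[B1] (row B1 above).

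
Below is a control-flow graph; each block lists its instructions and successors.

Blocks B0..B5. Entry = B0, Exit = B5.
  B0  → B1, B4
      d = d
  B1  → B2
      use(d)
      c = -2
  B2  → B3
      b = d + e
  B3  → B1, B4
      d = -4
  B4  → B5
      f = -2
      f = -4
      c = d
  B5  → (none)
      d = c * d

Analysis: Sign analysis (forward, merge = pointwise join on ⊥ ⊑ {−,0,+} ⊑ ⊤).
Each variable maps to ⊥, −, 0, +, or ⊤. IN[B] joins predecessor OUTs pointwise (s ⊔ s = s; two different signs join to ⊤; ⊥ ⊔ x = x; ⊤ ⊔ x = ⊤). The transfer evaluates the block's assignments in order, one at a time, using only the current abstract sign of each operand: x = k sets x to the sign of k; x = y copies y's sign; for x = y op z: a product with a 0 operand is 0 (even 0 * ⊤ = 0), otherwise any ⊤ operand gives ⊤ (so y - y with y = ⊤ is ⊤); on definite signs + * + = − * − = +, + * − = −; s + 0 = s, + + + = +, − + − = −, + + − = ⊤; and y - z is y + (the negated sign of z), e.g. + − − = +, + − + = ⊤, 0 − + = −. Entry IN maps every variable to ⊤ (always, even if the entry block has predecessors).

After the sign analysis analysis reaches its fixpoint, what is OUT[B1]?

Answer: {a: ⊤, b: ⊤, c: -, d: ⊤, e: ⊤, f: ⊤}

Derivation:
Converged values:
  B0:   IN=(all ⊤)   OUT=(all ⊤)
  B1:   IN=(all ⊤)   OUT={c:-; rest ⊤}
  B2:   IN={c:-; rest ⊤}   OUT={c:-; rest ⊤}
  B3:   IN={c:-; rest ⊤}   OUT={c:-, d:-; rest ⊤}
  B4:   IN=(all ⊤)   OUT={f:-; rest ⊤}
  B5:   IN={f:-; rest ⊤}   OUT={f:-; rest ⊤}

Merge at B1: IN[B1] = OUT[B0] ⊔ OUT[B3] = {a: ⊤, b: ⊤, c: ⊤, d: ⊤, e: ⊤, f: ⊤}
Applying B1's transfer function to that IN value gives OUT[B1] (row B1 above).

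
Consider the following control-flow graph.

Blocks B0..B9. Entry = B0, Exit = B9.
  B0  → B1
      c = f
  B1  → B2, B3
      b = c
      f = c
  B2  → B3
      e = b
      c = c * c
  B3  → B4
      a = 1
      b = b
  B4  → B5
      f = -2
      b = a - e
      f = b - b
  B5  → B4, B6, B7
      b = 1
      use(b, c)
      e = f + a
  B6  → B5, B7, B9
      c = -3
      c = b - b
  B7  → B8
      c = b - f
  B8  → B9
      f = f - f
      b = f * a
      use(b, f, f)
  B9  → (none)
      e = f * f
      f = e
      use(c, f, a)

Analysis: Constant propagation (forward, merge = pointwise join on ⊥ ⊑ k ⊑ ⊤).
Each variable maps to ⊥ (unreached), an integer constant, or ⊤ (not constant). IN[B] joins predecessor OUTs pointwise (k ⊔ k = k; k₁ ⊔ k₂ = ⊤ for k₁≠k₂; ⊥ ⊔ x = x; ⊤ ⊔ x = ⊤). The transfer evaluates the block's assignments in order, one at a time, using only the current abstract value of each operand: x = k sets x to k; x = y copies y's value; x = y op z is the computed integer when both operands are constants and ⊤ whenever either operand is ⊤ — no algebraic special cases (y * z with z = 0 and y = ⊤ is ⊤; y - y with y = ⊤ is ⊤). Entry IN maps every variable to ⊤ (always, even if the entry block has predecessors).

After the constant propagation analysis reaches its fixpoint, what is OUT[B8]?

Converged values:
  B0:   IN=(all ⊤)   OUT=(all ⊤)
  B1:   IN=(all ⊤)   OUT=(all ⊤)
  B2:   IN=(all ⊤)   OUT=(all ⊤)
  B3:   IN=(all ⊤)   OUT={a:1; rest ⊤}
  B4:   IN={a:1; rest ⊤}   OUT={a:1; rest ⊤}
  B5:   IN={a:1; rest ⊤}   OUT={a:1, b:1; rest ⊤}
  B6:   IN={a:1, b:1; rest ⊤}   OUT={a:1, b:1, c:0; rest ⊤}
  B7:   IN={a:1, b:1; rest ⊤}   OUT={a:1, b:1; rest ⊤}
  B8:   IN={a:1, b:1; rest ⊤}   OUT={a:1; rest ⊤}
  B9:   IN={a:1; rest ⊤}   OUT={a:1; rest ⊤}

Merge at B8: IN[B8] = OUT[B7] = {a: 1, b: 1, c: ⊤, d: ⊤, e: ⊤, f: ⊤}
Applying B8's transfer function to that IN value gives OUT[B8] (row B8 above).

Answer: {a: 1, b: ⊤, c: ⊤, d: ⊤, e: ⊤, f: ⊤}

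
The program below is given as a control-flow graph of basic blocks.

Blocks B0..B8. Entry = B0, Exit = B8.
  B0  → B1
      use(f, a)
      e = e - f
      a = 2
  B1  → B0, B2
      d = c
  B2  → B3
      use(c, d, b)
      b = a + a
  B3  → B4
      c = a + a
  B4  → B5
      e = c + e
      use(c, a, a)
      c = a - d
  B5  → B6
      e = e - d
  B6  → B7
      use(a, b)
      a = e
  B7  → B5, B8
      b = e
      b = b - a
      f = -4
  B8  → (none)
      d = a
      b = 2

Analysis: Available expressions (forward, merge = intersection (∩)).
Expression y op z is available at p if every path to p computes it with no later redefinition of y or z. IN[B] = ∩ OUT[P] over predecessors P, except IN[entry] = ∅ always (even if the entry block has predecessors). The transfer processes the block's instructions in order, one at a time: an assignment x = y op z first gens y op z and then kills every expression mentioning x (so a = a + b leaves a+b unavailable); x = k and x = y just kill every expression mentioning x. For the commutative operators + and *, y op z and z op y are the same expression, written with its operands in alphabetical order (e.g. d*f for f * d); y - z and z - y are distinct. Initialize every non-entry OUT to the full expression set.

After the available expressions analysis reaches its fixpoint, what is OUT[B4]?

Answer: {a+a, a-d}

Derivation:
Per-block solution:
  B0: | IN={} | OUT={}
  B1: | IN={} | OUT={}
  B2: | IN={} | OUT={a+a}
  B3: | IN={a+a} | OUT={a+a}
  B4: | IN={a+a} | OUT={a+a, a-d}
  B5: | IN={} | OUT={}
  B6: | IN={} | OUT={}
  B7: | IN={} | OUT={}
  B8: | IN={} | OUT={}

Merge at B4: IN[B4] = OUT[B3] = {a+a}
Applying B4's transfer function to that IN value gives OUT[B4] (row B4 above).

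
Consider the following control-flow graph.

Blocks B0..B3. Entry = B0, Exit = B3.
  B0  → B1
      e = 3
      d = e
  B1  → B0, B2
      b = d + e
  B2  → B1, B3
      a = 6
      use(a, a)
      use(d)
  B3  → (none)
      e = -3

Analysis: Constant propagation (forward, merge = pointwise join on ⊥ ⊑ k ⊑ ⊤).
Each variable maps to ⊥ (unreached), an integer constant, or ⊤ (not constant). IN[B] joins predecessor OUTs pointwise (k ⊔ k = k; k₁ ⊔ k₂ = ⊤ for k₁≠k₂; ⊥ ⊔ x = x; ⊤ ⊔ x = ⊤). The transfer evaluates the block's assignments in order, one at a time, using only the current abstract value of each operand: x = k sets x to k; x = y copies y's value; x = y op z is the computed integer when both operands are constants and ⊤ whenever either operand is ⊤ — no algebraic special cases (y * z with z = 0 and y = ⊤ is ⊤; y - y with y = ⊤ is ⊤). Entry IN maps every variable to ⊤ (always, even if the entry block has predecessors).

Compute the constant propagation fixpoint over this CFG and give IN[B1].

Converged values:
  B0: | IN=(all ⊤) | OUT={d:3, e:3; rest ⊤}
  B1: | IN={d:3, e:3; rest ⊤} | OUT={b:6, d:3, e:3; rest ⊤}
  B2: | IN={b:6, d:3, e:3; rest ⊤} | OUT={a:6, b:6, d:3, e:3; rest ⊤}
  B3: | IN={a:6, b:6, d:3, e:3; rest ⊤} | OUT={a:6, b:6, d:3, e:-3; rest ⊤}

Merge at B1: IN[B1] = OUT[B0] ⊔ OUT[B2] = {a: ⊤, b: ⊤, c: ⊤, d: 3, e: 3, f: ⊤}

Answer: {a: ⊤, b: ⊤, c: ⊤, d: 3, e: 3, f: ⊤}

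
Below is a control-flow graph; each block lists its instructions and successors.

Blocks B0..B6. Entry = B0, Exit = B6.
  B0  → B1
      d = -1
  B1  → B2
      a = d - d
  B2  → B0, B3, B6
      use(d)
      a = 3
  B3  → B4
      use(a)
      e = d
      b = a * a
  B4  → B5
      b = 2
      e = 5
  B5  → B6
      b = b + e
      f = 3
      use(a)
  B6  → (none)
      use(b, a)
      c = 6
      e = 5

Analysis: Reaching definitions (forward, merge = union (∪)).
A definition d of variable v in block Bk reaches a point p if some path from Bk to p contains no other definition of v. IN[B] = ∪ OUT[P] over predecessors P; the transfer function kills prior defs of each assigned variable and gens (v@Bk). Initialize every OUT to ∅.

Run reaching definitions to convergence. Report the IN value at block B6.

Fixpoint table:
  B0:   IN={a@B2, d@B0}   OUT={a@B2, d@B0}
  B1:   IN={a@B2, d@B0}   OUT={a@B1, d@B0}
  B2:   IN={a@B1, d@B0}   OUT={a@B2, d@B0}
  B3:   IN={a@B2, d@B0}   OUT={a@B2, b@B3, d@B0, e@B3}
  B4:   IN={a@B2, b@B3, d@B0, e@B3}   OUT={a@B2, b@B4, d@B0, e@B4}
  B5:   IN={a@B2, b@B4, d@B0, e@B4}   OUT={a@B2, b@B5, d@B0, e@B4, f@B5}
  B6:   IN={a@B2, b@B5, d@B0, e@B4, f@B5}   OUT={a@B2, b@B5, c@B6, d@B0, e@B6, f@B5}

Merge at B6: IN[B6] = OUT[B2] ⊔ OUT[B5] = {a@B2, b@B5, d@B0, e@B4, f@B5}

Answer: {a@B2, b@B5, d@B0, e@B4, f@B5}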